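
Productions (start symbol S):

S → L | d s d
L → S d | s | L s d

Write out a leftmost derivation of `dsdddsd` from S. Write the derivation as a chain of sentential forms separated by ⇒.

S⇒L⇒Lsd⇒Sdsd⇒Ldsd⇒Sddsd⇒dsdddsd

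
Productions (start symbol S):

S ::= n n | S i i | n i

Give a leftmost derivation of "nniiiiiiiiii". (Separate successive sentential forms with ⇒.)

S⇒Sii⇒Siiii⇒Siiiiii⇒Siiiiiiii⇒Siiiiiiiiii⇒nniiiiiiiiii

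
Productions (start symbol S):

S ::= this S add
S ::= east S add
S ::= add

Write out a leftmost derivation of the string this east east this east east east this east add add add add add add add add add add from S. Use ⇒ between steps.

S ⇒ this S add ⇒ this east S add add ⇒ this east east S add add add ⇒ this east east this S add add add add ⇒ this east east this east S add add add add add ⇒ this east east this east east S add add add add add add ⇒ this east east this east east east S add add add add add add add ⇒ this east east this east east east this S add add add add add add add add ⇒ this east east this east east east this east S add add add add add add add add add ⇒ this east east this east east east this east add add add add add add add add add add

S ⇒ this S add   [S ::= this S add]
this S add ⇒ this east S add add   [S ::= east S add]
this east S add add ⇒ this east east S add add add   [S ::= east S add]
this east east S add add add ⇒ this east east this S add add add add   [S ::= this S add]
this east east this S add add add add ⇒ this east east this east S add add add add add   [S ::= east S add]
this east east this east S add add add add add ⇒ this east east this east east S add add add add add add   [S ::= east S add]
this east east this east east S add add add add add add ⇒ this east east this east east east S add add add add add add add   [S ::= east S add]
this east east this east east east S add add add add add add add ⇒ this east east this east east east this S add add add add add add add add   [S ::= this S add]
this east east this east east east this S add add add add add add add add ⇒ this east east this east east east this east S add add add add add add add add add   [S ::= east S add]
this east east this east east east this east S add add add add add add add add add ⇒ this east east this east east east this east add add add add add add add add add add   [S ::= add]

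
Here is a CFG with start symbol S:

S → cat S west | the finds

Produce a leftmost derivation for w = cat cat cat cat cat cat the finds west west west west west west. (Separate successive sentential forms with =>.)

S => cat S west => cat cat S west west => cat cat cat S west west west => cat cat cat cat S west west west west => cat cat cat cat cat S west west west west west => cat cat cat cat cat cat S west west west west west west => cat cat cat cat cat cat the finds west west west west west west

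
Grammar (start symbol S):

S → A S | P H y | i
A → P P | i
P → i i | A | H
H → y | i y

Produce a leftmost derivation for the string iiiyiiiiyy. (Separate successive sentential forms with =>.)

S => AS => PPS => APS => PPPS => iiPPS => iiHPS => iiiyPS => iiiyAS => iiiyiS => iiiyiPHy => iiiyiiiHy => iiiyiiiiyy

S => AS   [S → A S]
AS => PPS   [A → P P]
PPS => APS   [P → A]
APS => PPPS   [A → P P]
PPPS => iiPPS   [P → i i]
iiPPS => iiHPS   [P → H]
iiHPS => iiiyPS   [H → i y]
iiiyPS => iiiyAS   [P → A]
iiiyAS => iiiyiS   [A → i]
iiiyiS => iiiyiPHy   [S → P H y]
iiiyiPHy => iiiyiiiHy   [P → i i]
iiiyiiiHy => iiiyiiiiyy   [H → i y]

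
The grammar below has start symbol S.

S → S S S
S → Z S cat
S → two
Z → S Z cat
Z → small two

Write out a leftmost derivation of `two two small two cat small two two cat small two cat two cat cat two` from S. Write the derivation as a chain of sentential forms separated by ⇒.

S ⇒ S S S   [S → S S S]
S S S ⇒ two S S   [S → two]
two S S ⇒ two Z S cat S   [S → Z S cat]
two Z S cat S ⇒ two S Z cat S cat S   [Z → S Z cat]
two S Z cat S cat S ⇒ two two Z cat S cat S   [S → two]
two two Z cat S cat S ⇒ two two small two cat S cat S   [Z → small two]
two two small two cat S cat S ⇒ two two small two cat Z S cat cat S   [S → Z S cat]
two two small two cat Z S cat cat S ⇒ two two small two cat S Z cat S cat cat S   [Z → S Z cat]
two two small two cat S Z cat S cat cat S ⇒ two two small two cat Z S cat Z cat S cat cat S   [S → Z S cat]
two two small two cat Z S cat Z cat S cat cat S ⇒ two two small two cat small two S cat Z cat S cat cat S   [Z → small two]
two two small two cat small two S cat Z cat S cat cat S ⇒ two two small two cat small two two cat Z cat S cat cat S   [S → two]
two two small two cat small two two cat Z cat S cat cat S ⇒ two two small two cat small two two cat small two cat S cat cat S   [Z → small two]
two two small two cat small two two cat small two cat S cat cat S ⇒ two two small two cat small two two cat small two cat two cat cat S   [S → two]
two two small two cat small two two cat small two cat two cat cat S ⇒ two two small two cat small two two cat small two cat two cat cat two   [S → two]

S ⇒ S S S ⇒ two S S ⇒ two Z S cat S ⇒ two S Z cat S cat S ⇒ two two Z cat S cat S ⇒ two two small two cat S cat S ⇒ two two small two cat Z S cat cat S ⇒ two two small two cat S Z cat S cat cat S ⇒ two two small two cat Z S cat Z cat S cat cat S ⇒ two two small two cat small two S cat Z cat S cat cat S ⇒ two two small two cat small two two cat Z cat S cat cat S ⇒ two two small two cat small two two cat small two cat S cat cat S ⇒ two two small two cat small two two cat small two cat two cat cat S ⇒ two two small two cat small two two cat small two cat two cat cat two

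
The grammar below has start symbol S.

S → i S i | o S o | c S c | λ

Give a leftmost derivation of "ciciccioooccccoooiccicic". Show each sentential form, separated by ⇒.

S⇒cSc⇒ciSic⇒cicScic⇒ciciSicic⇒cicicScicic⇒ciciccSccicic⇒cicicciSiccicic⇒ciciccioSoiccicic⇒cicicciooSooiccicic⇒ciciccioooSoooiccicic⇒cicicciooocScoooiccicic⇒ciciccioooccSccoooiccicic⇒ciciccioooccccoooiccicic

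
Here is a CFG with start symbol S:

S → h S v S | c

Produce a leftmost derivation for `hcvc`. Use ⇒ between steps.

S ⇒ hSvS   [S → h S v S]
hSvS ⇒ hcvS   [S → c]
hcvS ⇒ hcvc   [S → c]

S ⇒ hSvS ⇒ hcvS ⇒ hcvc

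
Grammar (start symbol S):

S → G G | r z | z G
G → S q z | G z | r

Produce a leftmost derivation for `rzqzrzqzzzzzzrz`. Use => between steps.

S => GG => GzG => GzzG => GzzzG => GzzzzG => GzzzzzG => SqzzzzzzG => GGqzzzzzzG => SqzGqzzzzzzG => rzqzGqzzzzzzG => rzqzGzqzzzzzzG => rzqzrzqzzzzzzG => rzqzrzqzzzzzzGz => rzqzrzqzzzzzzrz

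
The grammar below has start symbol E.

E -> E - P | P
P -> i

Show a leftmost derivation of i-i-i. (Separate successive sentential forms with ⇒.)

E ⇒ E-P   [E -> E - P]
E-P ⇒ E-P-P   [E -> E - P]
E-P-P ⇒ P-P-P   [E -> P]
P-P-P ⇒ i-P-P   [P -> i]
i-P-P ⇒ i-i-P   [P -> i]
i-i-P ⇒ i-i-i   [P -> i]

E ⇒ E-P ⇒ E-P-P ⇒ P-P-P ⇒ i-P-P ⇒ i-i-P ⇒ i-i-i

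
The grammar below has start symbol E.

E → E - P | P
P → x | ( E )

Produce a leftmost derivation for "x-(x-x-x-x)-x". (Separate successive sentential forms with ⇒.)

E ⇒ E-P   [E → E - P]
E-P ⇒ E-P-P   [E → E - P]
E-P-P ⇒ P-P-P   [E → P]
P-P-P ⇒ x-P-P   [P → x]
x-P-P ⇒ x-(E)-P   [P → ( E )]
x-(E)-P ⇒ x-(E-P)-P   [E → E - P]
x-(E-P)-P ⇒ x-(E-P-P)-P   [E → E - P]
x-(E-P-P)-P ⇒ x-(E-P-P-P)-P   [E → E - P]
x-(E-P-P-P)-P ⇒ x-(P-P-P-P)-P   [E → P]
x-(P-P-P-P)-P ⇒ x-(x-P-P-P)-P   [P → x]
x-(x-P-P-P)-P ⇒ x-(x-x-P-P)-P   [P → x]
x-(x-x-P-P)-P ⇒ x-(x-x-x-P)-P   [P → x]
x-(x-x-x-P)-P ⇒ x-(x-x-x-x)-P   [P → x]
x-(x-x-x-x)-P ⇒ x-(x-x-x-x)-x   [P → x]

E⇒E-P⇒E-P-P⇒P-P-P⇒x-P-P⇒x-(E)-P⇒x-(E-P)-P⇒x-(E-P-P)-P⇒x-(E-P-P-P)-P⇒x-(P-P-P-P)-P⇒x-(x-P-P-P)-P⇒x-(x-x-P-P)-P⇒x-(x-x-x-P)-P⇒x-(x-x-x-x)-P⇒x-(x-x-x-x)-x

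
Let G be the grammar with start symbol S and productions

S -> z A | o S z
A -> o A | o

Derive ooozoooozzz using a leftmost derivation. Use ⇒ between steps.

S ⇒ oSz ⇒ ooSzz ⇒ oooSzzz ⇒ ooozAzzz ⇒ ooozoAzzz ⇒ ooozooAzzz ⇒ ooozoooAzzz ⇒ ooozoooozzz

S ⇒ oSz   [S -> o S z]
oSz ⇒ ooSzz   [S -> o S z]
ooSzz ⇒ oooSzzz   [S -> o S z]
oooSzzz ⇒ ooozAzzz   [S -> z A]
ooozAzzz ⇒ ooozoAzzz   [A -> o A]
ooozoAzzz ⇒ ooozooAzzz   [A -> o A]
ooozooAzzz ⇒ ooozoooAzzz   [A -> o A]
ooozoooAzzz ⇒ ooozoooozzz   [A -> o]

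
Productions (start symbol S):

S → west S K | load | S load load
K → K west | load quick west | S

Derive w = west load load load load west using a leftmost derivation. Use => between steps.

S => west S K   [S → west S K]
west S K => west load K   [S → load]
west load K => west load K west   [K → K west]
west load K west => west load S west   [K → S]
west load S west => west load S load load west   [S → S load load]
west load S load load west => west load load load load west   [S → load]

S => west S K => west load K => west load K west => west load S west => west load S load load west => west load load load load west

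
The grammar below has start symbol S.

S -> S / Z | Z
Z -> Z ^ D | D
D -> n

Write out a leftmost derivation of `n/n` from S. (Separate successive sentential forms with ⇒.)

S ⇒ S/Z ⇒ Z/Z ⇒ D/Z ⇒ n/Z ⇒ n/D ⇒ n/n

S ⇒ S/Z   [S -> S / Z]
S/Z ⇒ Z/Z   [S -> Z]
Z/Z ⇒ D/Z   [Z -> D]
D/Z ⇒ n/Z   [D -> n]
n/Z ⇒ n/D   [Z -> D]
n/D ⇒ n/n   [D -> n]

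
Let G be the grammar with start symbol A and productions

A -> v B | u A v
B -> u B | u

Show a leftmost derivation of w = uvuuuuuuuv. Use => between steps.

A=>uAv=>uvBv=>uvuBv=>uvuuBv=>uvuuuBv=>uvuuuuBv=>uvuuuuuBv=>uvuuuuuuBv=>uvuuuuuuuv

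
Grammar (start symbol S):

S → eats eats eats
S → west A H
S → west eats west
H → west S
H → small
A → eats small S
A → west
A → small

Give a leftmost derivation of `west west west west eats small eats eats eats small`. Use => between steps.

S => west A H   [S → west A H]
west A H => west west H   [A → west]
west west H => west west west S   [H → west S]
west west west S => west west west west A H   [S → west A H]
west west west west A H => west west west west eats small S H   [A → eats small S]
west west west west eats small S H => west west west west eats small eats eats eats H   [S → eats eats eats]
west west west west eats small eats eats eats H => west west west west eats small eats eats eats small   [H → small]

S => west A H => west west H => west west west S => west west west west A H => west west west west eats small S H => west west west west eats small eats eats eats H => west west west west eats small eats eats eats small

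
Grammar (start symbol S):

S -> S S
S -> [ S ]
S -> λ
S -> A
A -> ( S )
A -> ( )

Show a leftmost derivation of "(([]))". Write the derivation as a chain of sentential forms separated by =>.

S => SS => AS => (S)S => (A)S => ((S))S => (([S]))S => (([]))S => (([]))

S => SS   [S -> S S]
SS => AS   [S -> A]
AS => (S)S   [A -> ( S )]
(S)S => (A)S   [S -> A]
(A)S => ((S))S   [A -> ( S )]
((S))S => (([S]))S   [S -> [ S ]]
(([S]))S => (([]))S   [S -> λ]
(([]))S => (([]))   [S -> λ]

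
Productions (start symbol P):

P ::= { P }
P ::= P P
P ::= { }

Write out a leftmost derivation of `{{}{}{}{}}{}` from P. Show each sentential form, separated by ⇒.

P ⇒ PP ⇒ {P}P ⇒ {PP}P ⇒ {PPP}P ⇒ {PPPP}P ⇒ {{}PPP}P ⇒ {{}{}PP}P ⇒ {{}{}{}P}P ⇒ {{}{}{}{}}P ⇒ {{}{}{}{}}{}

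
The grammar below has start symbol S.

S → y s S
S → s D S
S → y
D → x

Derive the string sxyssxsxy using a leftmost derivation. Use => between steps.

S => sDS => sxS => sxysS => sxyssDS => sxyssxS => sxyssxsDS => sxyssxsxS => sxyssxsxy

S => sDS   [S → s D S]
sDS => sxS   [D → x]
sxS => sxysS   [S → y s S]
sxysS => sxyssDS   [S → s D S]
sxyssDS => sxyssxS   [D → x]
sxyssxS => sxyssxsDS   [S → s D S]
sxyssxsDS => sxyssxsxS   [D → x]
sxyssxsxS => sxyssxsxy   [S → y]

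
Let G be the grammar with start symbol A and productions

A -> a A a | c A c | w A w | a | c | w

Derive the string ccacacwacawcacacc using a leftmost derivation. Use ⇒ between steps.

A ⇒ cAc ⇒ ccAcc ⇒ ccaAacc ⇒ ccacAcacc ⇒ ccacaAacacc ⇒ ccacacAcacacc ⇒ ccacacwAwcacacc ⇒ ccacacwaAawcacacc ⇒ ccacacwacawcacacc

A ⇒ cAc   [A -> c A c]
cAc ⇒ ccAcc   [A -> c A c]
ccAcc ⇒ ccaAacc   [A -> a A a]
ccaAacc ⇒ ccacAcacc   [A -> c A c]
ccacAcacc ⇒ ccacaAacacc   [A -> a A a]
ccacaAacacc ⇒ ccacacAcacacc   [A -> c A c]
ccacacAcacacc ⇒ ccacacwAwcacacc   [A -> w A w]
ccacacwAwcacacc ⇒ ccacacwaAawcacacc   [A -> a A a]
ccacacwaAawcacacc ⇒ ccacacwacawcacacc   [A -> c]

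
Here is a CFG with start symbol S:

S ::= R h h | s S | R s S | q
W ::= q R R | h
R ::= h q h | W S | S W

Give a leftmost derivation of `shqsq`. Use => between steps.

S => sS   [S ::= s S]
sS => sRsS   [S ::= R s S]
sRsS => sWSsS   [R ::= W S]
sWSsS => shSsS   [W ::= h]
shSsS => shqsS   [S ::= q]
shqsS => shqsq   [S ::= q]

S => sS => sRsS => sWSsS => shSsS => shqsS => shqsq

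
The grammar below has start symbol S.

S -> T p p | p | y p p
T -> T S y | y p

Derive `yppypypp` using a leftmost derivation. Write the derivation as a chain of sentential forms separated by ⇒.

S ⇒ Tpp ⇒ TSypp ⇒ TSySypp ⇒ ypSySypp ⇒ yppySypp ⇒ yppypypp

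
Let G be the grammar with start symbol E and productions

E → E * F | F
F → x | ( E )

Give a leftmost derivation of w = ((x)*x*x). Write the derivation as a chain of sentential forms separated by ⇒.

E ⇒ F   [E → F]
F ⇒ (E)   [F → ( E )]
(E) ⇒ (E*F)   [E → E * F]
(E*F) ⇒ (E*F*F)   [E → E * F]
(E*F*F) ⇒ (F*F*F)   [E → F]
(F*F*F) ⇒ ((E)*F*F)   [F → ( E )]
((E)*F*F) ⇒ ((F)*F*F)   [E → F]
((F)*F*F) ⇒ ((x)*F*F)   [F → x]
((x)*F*F) ⇒ ((x)*x*F)   [F → x]
((x)*x*F) ⇒ ((x)*x*x)   [F → x]

E⇒F⇒(E)⇒(E*F)⇒(E*F*F)⇒(F*F*F)⇒((E)*F*F)⇒((F)*F*F)⇒((x)*F*F)⇒((x)*x*F)⇒((x)*x*x)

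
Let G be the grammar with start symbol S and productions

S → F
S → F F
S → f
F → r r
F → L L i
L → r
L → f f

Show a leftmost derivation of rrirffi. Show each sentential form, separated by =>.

S => FF => LLiF => rLiF => rriF => rriLLi => rrirLi => rrirffi

S => FF   [S → F F]
FF => LLiF   [F → L L i]
LLiF => rLiF   [L → r]
rLiF => rriF   [L → r]
rriF => rriLLi   [F → L L i]
rriLLi => rrirLi   [L → r]
rrirLi => rrirffi   [L → f f]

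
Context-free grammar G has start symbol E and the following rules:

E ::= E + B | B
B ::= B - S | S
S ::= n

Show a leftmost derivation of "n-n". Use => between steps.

E => B   [E ::= B]
B => B-S   [B ::= B - S]
B-S => S-S   [B ::= S]
S-S => n-S   [S ::= n]
n-S => n-n   [S ::= n]

E => B => B-S => S-S => n-S => n-n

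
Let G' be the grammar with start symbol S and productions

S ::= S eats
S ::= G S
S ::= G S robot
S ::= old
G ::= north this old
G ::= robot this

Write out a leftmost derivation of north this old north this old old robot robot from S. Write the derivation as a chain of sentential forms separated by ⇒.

S ⇒ G S robot   [S ::= G S robot]
G S robot ⇒ north this old S robot   [G ::= north this old]
north this old S robot ⇒ north this old G S robot robot   [S ::= G S robot]
north this old G S robot robot ⇒ north this old north this old S robot robot   [G ::= north this old]
north this old north this old S robot robot ⇒ north this old north this old old robot robot   [S ::= old]

S ⇒ G S robot ⇒ north this old S robot ⇒ north this old G S robot robot ⇒ north this old north this old S robot robot ⇒ north this old north this old old robot robot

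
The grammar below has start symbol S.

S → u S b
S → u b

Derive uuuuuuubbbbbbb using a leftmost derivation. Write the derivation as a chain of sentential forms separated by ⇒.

S⇒uSb⇒uuSbb⇒uuuSbbb⇒uuuuSbbbb⇒uuuuuSbbbbb⇒uuuuuuSbbbbbb⇒uuuuuuubbbbbbb

S ⇒ uSb   [S → u S b]
uSb ⇒ uuSbb   [S → u S b]
uuSbb ⇒ uuuSbbb   [S → u S b]
uuuSbbb ⇒ uuuuSbbbb   [S → u S b]
uuuuSbbbb ⇒ uuuuuSbbbbb   [S → u S b]
uuuuuSbbbbb ⇒ uuuuuuSbbbbbb   [S → u S b]
uuuuuuSbbbbbb ⇒ uuuuuuubbbbbbb   [S → u b]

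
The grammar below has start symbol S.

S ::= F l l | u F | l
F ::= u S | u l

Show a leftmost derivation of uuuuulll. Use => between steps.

S => uF => uuS => uuFll => uuuSll => uuuuFll => uuuuulll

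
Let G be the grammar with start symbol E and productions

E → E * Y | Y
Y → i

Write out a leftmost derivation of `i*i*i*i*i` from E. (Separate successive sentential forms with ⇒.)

E ⇒ E*Y ⇒ E*Y*Y ⇒ E*Y*Y*Y ⇒ E*Y*Y*Y*Y ⇒ Y*Y*Y*Y*Y ⇒ i*Y*Y*Y*Y ⇒ i*i*Y*Y*Y ⇒ i*i*i*Y*Y ⇒ i*i*i*i*Y ⇒ i*i*i*i*i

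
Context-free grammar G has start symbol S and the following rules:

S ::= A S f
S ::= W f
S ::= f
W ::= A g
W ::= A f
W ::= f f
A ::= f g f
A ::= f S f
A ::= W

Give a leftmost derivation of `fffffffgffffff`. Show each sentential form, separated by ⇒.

S⇒ASf⇒WSf⇒AgSf⇒fSfgSf⇒fWffgSf⇒fAfffgSf⇒fWfffgSf⇒fAffffgSf⇒fWffffgSf⇒fffffffgSf⇒fffffffgASff⇒fffffffgfSfSff⇒fffffffgfffSff⇒fffffffgffffff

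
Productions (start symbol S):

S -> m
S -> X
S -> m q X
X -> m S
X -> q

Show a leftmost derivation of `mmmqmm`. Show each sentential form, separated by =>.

S => X   [S -> X]
X => mS   [X -> m S]
mS => mX   [S -> X]
mX => mmS   [X -> m S]
mmS => mmmqX   [S -> m q X]
mmmqX => mmmqmS   [X -> m S]
mmmqmS => mmmqmm   [S -> m]

S => X => mS => mX => mmS => mmmqX => mmmqmS => mmmqmm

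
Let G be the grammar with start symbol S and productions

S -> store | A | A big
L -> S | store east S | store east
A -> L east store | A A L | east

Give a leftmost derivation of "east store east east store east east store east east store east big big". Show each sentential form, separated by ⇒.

S ⇒ A big ⇒ A A L big ⇒ east A L big ⇒ east L east store L big ⇒ east store east east store L big ⇒ east store east east store S big ⇒ east store east east store A big big ⇒ east store east east store A A L big big ⇒ east store east east store A A L A L big big ⇒ east store east east store east A L A L big big ⇒ east store east east store east east L A L big big ⇒ east store east east store east east store east A L big big ⇒ east store east east store east east store east east L big big ⇒ east store east east store east east store east east store east big big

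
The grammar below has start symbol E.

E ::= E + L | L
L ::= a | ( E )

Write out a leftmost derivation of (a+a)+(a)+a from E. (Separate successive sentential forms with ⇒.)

E ⇒ E+L   [E ::= E + L]
E+L ⇒ E+L+L   [E ::= E + L]
E+L+L ⇒ L+L+L   [E ::= L]
L+L+L ⇒ (E)+L+L   [L ::= ( E )]
(E)+L+L ⇒ (E+L)+L+L   [E ::= E + L]
(E+L)+L+L ⇒ (L+L)+L+L   [E ::= L]
(L+L)+L+L ⇒ (a+L)+L+L   [L ::= a]
(a+L)+L+L ⇒ (a+a)+L+L   [L ::= a]
(a+a)+L+L ⇒ (a+a)+(E)+L   [L ::= ( E )]
(a+a)+(E)+L ⇒ (a+a)+(L)+L   [E ::= L]
(a+a)+(L)+L ⇒ (a+a)+(a)+L   [L ::= a]
(a+a)+(a)+L ⇒ (a+a)+(a)+a   [L ::= a]

E⇒E+L⇒E+L+L⇒L+L+L⇒(E)+L+L⇒(E+L)+L+L⇒(L+L)+L+L⇒(a+L)+L+L⇒(a+a)+L+L⇒(a+a)+(E)+L⇒(a+a)+(L)+L⇒(a+a)+(a)+L⇒(a+a)+(a)+a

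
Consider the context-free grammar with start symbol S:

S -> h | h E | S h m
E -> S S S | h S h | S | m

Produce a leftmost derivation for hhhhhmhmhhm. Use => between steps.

S => Shm   [S -> S h m]
Shm => hEhm   [S -> h E]
hEhm => hhShhm   [E -> h S h]
hhShhm => hhhEhhm   [S -> h E]
hhhEhhm => hhhShhm   [E -> S]
hhhShhm => hhhShmhhm   [S -> S h m]
hhhShmhhm => hhhShmhmhhm   [S -> S h m]
hhhShmhmhhm => hhhhhmhmhhm   [S -> h]

S=>Shm=>hEhm=>hhShhm=>hhhEhhm=>hhhShhm=>hhhShmhhm=>hhhShmhmhhm=>hhhhhmhmhhm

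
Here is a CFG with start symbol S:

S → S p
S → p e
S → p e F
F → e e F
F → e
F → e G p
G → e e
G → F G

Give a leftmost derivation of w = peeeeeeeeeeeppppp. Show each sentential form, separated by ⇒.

S ⇒ Sp   [S → S p]
Sp ⇒ Spp   [S → S p]
Spp ⇒ Sppp   [S → S p]
Sppp ⇒ Spppp   [S → S p]
Spppp ⇒ peFpppp   [S → p e F]
peFpppp ⇒ peeeFpppp   [F → e e F]
peeeFpppp ⇒ peeeeeFpppp   [F → e e F]
peeeeeFpppp ⇒ peeeeeeeFpppp   [F → e e F]
peeeeeeeFpppp ⇒ peeeeeeeeGppppp   [F → e G p]
peeeeeeeeGppppp ⇒ peeeeeeeeFGppppp   [G → F G]
peeeeeeeeFGppppp ⇒ peeeeeeeeeGppppp   [F → e]
peeeeeeeeeGppppp ⇒ peeeeeeeeeeeppppp   [G → e e]

S ⇒ Sp ⇒ Spp ⇒ Sppp ⇒ Spppp ⇒ peFpppp ⇒ peeeFpppp ⇒ peeeeeFpppp ⇒ peeeeeeeFpppp ⇒ peeeeeeeeGppppp ⇒ peeeeeeeeFGppppp ⇒ peeeeeeeeeGppppp ⇒ peeeeeeeeeeeppppp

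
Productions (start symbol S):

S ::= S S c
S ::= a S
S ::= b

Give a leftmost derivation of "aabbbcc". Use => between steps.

S => SSc => aSSc => aaSSc => aabSc => aabSScc => aabbScc => aabbbcc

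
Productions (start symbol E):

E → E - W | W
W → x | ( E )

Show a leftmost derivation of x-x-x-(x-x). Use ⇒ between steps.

E ⇒ E-W ⇒ E-W-W ⇒ E-W-W-W ⇒ W-W-W-W ⇒ x-W-W-W ⇒ x-x-W-W ⇒ x-x-x-W ⇒ x-x-x-(E) ⇒ x-x-x-(E-W) ⇒ x-x-x-(W-W) ⇒ x-x-x-(x-W) ⇒ x-x-x-(x-x)

E ⇒ E-W   [E → E - W]
E-W ⇒ E-W-W   [E → E - W]
E-W-W ⇒ E-W-W-W   [E → E - W]
E-W-W-W ⇒ W-W-W-W   [E → W]
W-W-W-W ⇒ x-W-W-W   [W → x]
x-W-W-W ⇒ x-x-W-W   [W → x]
x-x-W-W ⇒ x-x-x-W   [W → x]
x-x-x-W ⇒ x-x-x-(E)   [W → ( E )]
x-x-x-(E) ⇒ x-x-x-(E-W)   [E → E - W]
x-x-x-(E-W) ⇒ x-x-x-(W-W)   [E → W]
x-x-x-(W-W) ⇒ x-x-x-(x-W)   [W → x]
x-x-x-(x-W) ⇒ x-x-x-(x-x)   [W → x]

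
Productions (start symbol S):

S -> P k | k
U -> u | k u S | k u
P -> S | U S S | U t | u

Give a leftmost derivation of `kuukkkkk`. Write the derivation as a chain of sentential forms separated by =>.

S=>Pk=>Sk=>Pkk=>Skk=>Pkkk=>USSkkk=>kuSSkkk=>kuPkSkkk=>kuukSkkk=>kuukkkkk

S => Pk   [S -> P k]
Pk => Sk   [P -> S]
Sk => Pkk   [S -> P k]
Pkk => Skk   [P -> S]
Skk => Pkkk   [S -> P k]
Pkkk => USSkkk   [P -> U S S]
USSkkk => kuSSkkk   [U -> k u]
kuSSkkk => kuPkSkkk   [S -> P k]
kuPkSkkk => kuukSkkk   [P -> u]
kuukSkkk => kuukkkkk   [S -> k]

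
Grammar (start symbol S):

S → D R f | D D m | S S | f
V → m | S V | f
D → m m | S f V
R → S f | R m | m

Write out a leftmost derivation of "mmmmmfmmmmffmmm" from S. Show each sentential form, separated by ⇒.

S ⇒ DDm ⇒ SfVDm ⇒ DDmfVDm ⇒ SfVDmfVDm ⇒ DDmfVDmfVDm ⇒ mmDmfVDmfVDm ⇒ mmmmmfVDmfVDm ⇒ mmmmmfmDmfVDm ⇒ mmmmmfmmmmfVDm ⇒ mmmmmfmmmmffDm ⇒ mmmmmfmmmmffmmm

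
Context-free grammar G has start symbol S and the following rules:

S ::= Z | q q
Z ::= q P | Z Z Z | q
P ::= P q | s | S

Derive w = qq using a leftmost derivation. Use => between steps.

S => Z   [S ::= Z]
Z => qP   [Z ::= q P]
qP => qS   [P ::= S]
qS => qZ   [S ::= Z]
qZ => qq   [Z ::= q]

S => Z => qP => qS => qZ => qq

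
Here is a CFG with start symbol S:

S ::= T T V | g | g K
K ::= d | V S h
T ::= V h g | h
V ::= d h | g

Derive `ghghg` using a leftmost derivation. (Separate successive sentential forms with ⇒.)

S ⇒ TTV ⇒ VhgTV ⇒ ghgTV ⇒ ghghV ⇒ ghghg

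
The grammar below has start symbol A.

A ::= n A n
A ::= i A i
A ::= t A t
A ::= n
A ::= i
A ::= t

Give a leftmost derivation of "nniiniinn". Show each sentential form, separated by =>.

A => nAn   [A ::= n A n]
nAn => nnAnn   [A ::= n A n]
nnAnn => nniAinn   [A ::= i A i]
nniAinn => nniiAiinn   [A ::= i A i]
nniiAiinn => nniiniinn   [A ::= n]

A => nAn => nnAnn => nniAinn => nniiAiinn => nniiniinn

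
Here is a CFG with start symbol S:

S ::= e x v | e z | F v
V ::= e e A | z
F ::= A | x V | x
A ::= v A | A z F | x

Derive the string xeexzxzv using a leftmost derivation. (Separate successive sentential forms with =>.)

S => Fv   [S ::= F v]
Fv => xVv   [F ::= x V]
xVv => xeeAv   [V ::= e e A]
xeeAv => xeeAzFv   [A ::= A z F]
xeeAzFv => xeexzFv   [A ::= x]
xeexzFv => xeexzxVv   [F ::= x V]
xeexzxVv => xeexzxzv   [V ::= z]

S=>Fv=>xVv=>xeeAv=>xeeAzFv=>xeexzFv=>xeexzxVv=>xeexzxzv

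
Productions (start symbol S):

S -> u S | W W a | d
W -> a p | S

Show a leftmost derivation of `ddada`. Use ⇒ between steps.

S⇒WWa⇒SWa⇒WWaWa⇒SWaWa⇒dWaWa⇒dSaWa⇒ddaWa⇒ddaSa⇒ddada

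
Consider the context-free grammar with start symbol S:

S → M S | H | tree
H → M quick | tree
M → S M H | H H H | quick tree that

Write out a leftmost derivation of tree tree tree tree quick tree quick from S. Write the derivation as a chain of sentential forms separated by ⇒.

S ⇒ H   [S → H]
H ⇒ M quick   [H → M quick]
M quick ⇒ H H H quick   [M → H H H]
H H H quick ⇒ tree H H quick   [H → tree]
tree H H quick ⇒ tree M quick H quick   [H → M quick]
tree M quick H quick ⇒ tree H H H quick H quick   [M → H H H]
tree H H H quick H quick ⇒ tree tree H H quick H quick   [H → tree]
tree tree H H quick H quick ⇒ tree tree tree H quick H quick   [H → tree]
tree tree tree H quick H quick ⇒ tree tree tree tree quick H quick   [H → tree]
tree tree tree tree quick H quick ⇒ tree tree tree tree quick tree quick   [H → tree]

S ⇒ H ⇒ M quick ⇒ H H H quick ⇒ tree H H quick ⇒ tree M quick H quick ⇒ tree H H H quick H quick ⇒ tree tree H H quick H quick ⇒ tree tree tree H quick H quick ⇒ tree tree tree tree quick H quick ⇒ tree tree tree tree quick tree quick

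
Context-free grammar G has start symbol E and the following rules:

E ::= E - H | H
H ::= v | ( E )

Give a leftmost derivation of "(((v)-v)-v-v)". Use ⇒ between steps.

E ⇒ H   [E ::= H]
H ⇒ (E)   [H ::= ( E )]
(E) ⇒ (E-H)   [E ::= E - H]
(E-H) ⇒ (E-H-H)   [E ::= E - H]
(E-H-H) ⇒ (H-H-H)   [E ::= H]
(H-H-H) ⇒ ((E)-H-H)   [H ::= ( E )]
((E)-H-H) ⇒ ((E-H)-H-H)   [E ::= E - H]
((E-H)-H-H) ⇒ ((H-H)-H-H)   [E ::= H]
((H-H)-H-H) ⇒ (((E)-H)-H-H)   [H ::= ( E )]
(((E)-H)-H-H) ⇒ (((H)-H)-H-H)   [E ::= H]
(((H)-H)-H-H) ⇒ (((v)-H)-H-H)   [H ::= v]
(((v)-H)-H-H) ⇒ (((v)-v)-H-H)   [H ::= v]
(((v)-v)-H-H) ⇒ (((v)-v)-v-H)   [H ::= v]
(((v)-v)-v-H) ⇒ (((v)-v)-v-v)   [H ::= v]

E⇒H⇒(E)⇒(E-H)⇒(E-H-H)⇒(H-H-H)⇒((E)-H-H)⇒((E-H)-H-H)⇒((H-H)-H-H)⇒(((E)-H)-H-H)⇒(((H)-H)-H-H)⇒(((v)-H)-H-H)⇒(((v)-v)-H-H)⇒(((v)-v)-v-H)⇒(((v)-v)-v-v)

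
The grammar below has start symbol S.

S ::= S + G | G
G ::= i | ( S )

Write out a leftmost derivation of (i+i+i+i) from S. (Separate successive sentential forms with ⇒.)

S⇒G⇒(S)⇒(S+G)⇒(S+G+G)⇒(S+G+G+G)⇒(G+G+G+G)⇒(i+G+G+G)⇒(i+i+G+G)⇒(i+i+i+G)⇒(i+i+i+i)

S ⇒ G   [S ::= G]
G ⇒ (S)   [G ::= ( S )]
(S) ⇒ (S+G)   [S ::= S + G]
(S+G) ⇒ (S+G+G)   [S ::= S + G]
(S+G+G) ⇒ (S+G+G+G)   [S ::= S + G]
(S+G+G+G) ⇒ (G+G+G+G)   [S ::= G]
(G+G+G+G) ⇒ (i+G+G+G)   [G ::= i]
(i+G+G+G) ⇒ (i+i+G+G)   [G ::= i]
(i+i+G+G) ⇒ (i+i+i+G)   [G ::= i]
(i+i+i+G) ⇒ (i+i+i+i)   [G ::= i]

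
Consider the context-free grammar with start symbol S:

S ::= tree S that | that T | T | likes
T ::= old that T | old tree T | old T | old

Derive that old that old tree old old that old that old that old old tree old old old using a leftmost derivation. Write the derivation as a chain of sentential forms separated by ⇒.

S ⇒ that T ⇒ that old that T ⇒ that old that old tree T ⇒ that old that old tree old T ⇒ that old that old tree old old that T ⇒ that old that old tree old old that old that T ⇒ that old that old tree old old that old that old that T ⇒ that old that old tree old old that old that old that old T ⇒ that old that old tree old old that old that old that old old tree T ⇒ that old that old tree old old that old that old that old old tree old T ⇒ that old that old tree old old that old that old that old old tree old old T ⇒ that old that old tree old old that old that old that old old tree old old old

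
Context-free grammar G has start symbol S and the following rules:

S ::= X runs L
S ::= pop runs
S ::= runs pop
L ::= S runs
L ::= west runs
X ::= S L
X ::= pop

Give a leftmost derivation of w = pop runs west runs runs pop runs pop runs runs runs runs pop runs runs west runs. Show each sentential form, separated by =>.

S => X runs L => S L runs L => X runs L L runs L => S L runs L L runs L => pop runs L runs L L runs L => pop runs west runs runs L L runs L => pop runs west runs runs S runs L runs L => pop runs west runs runs X runs L runs L runs L => pop runs west runs runs pop runs L runs L runs L => pop runs west runs runs pop runs S runs runs L runs L => pop runs west runs runs pop runs pop runs runs runs L runs L => pop runs west runs runs pop runs pop runs runs runs S runs runs L => pop runs west runs runs pop runs pop runs runs runs runs pop runs runs L => pop runs west runs runs pop runs pop runs runs runs runs pop runs runs west runs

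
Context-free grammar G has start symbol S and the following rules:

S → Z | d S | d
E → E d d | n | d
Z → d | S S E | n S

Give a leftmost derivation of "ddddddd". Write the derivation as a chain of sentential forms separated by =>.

S => dS   [S → d S]
dS => dZ   [S → Z]
dZ => dSSE   [Z → S S E]
dSSE => ddSSE   [S → d S]
ddSSE => dddSSE   [S → d S]
dddSSE => ddddSE   [S → d]
ddddSE => dddddSE   [S → d S]
dddddSE => ddddddE   [S → d]
ddddddE => ddddddd   [E → d]

S => dS => dZ => dSSE => ddSSE => dddSSE => ddddSE => dddddSE => ddddddE => ddddddd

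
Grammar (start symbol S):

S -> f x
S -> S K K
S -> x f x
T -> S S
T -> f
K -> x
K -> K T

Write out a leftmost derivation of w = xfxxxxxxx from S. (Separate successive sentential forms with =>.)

S => SKK => SKKKK => SKKKKKK => xfxKKKKKK => xfxxKKKKK => xfxxxKKKK => xfxxxxKKK => xfxxxxxKK => xfxxxxxxK => xfxxxxxxx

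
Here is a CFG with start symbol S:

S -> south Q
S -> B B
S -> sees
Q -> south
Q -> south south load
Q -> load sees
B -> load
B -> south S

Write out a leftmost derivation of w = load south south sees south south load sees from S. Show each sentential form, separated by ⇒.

S ⇒ B B ⇒ load B ⇒ load south S ⇒ load south B B ⇒ load south south S B ⇒ load south south sees B ⇒ load south south sees south S ⇒ load south south sees south south Q ⇒ load south south sees south south load sees

S ⇒ B B   [S -> B B]
B B ⇒ load B   [B -> load]
load B ⇒ load south S   [B -> south S]
load south S ⇒ load south B B   [S -> B B]
load south B B ⇒ load south south S B   [B -> south S]
load south south S B ⇒ load south south sees B   [S -> sees]
load south south sees B ⇒ load south south sees south S   [B -> south S]
load south south sees south S ⇒ load south south sees south south Q   [S -> south Q]
load south south sees south south Q ⇒ load south south sees south south load sees   [Q -> load sees]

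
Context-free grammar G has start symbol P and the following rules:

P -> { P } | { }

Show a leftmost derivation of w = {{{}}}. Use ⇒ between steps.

P ⇒ {P} ⇒ {{P}} ⇒ {{{}}}

P ⇒ {P}   [P -> { P }]
{P} ⇒ {{P}}   [P -> { P }]
{{P}} ⇒ {{{}}}   [P -> { }]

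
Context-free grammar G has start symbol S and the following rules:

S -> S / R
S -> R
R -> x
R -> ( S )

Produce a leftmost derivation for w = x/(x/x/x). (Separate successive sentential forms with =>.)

S => S/R   [S -> S / R]
S/R => R/R   [S -> R]
R/R => x/R   [R -> x]
x/R => x/(S)   [R -> ( S )]
x/(S) => x/(S/R)   [S -> S / R]
x/(S/R) => x/(S/R/R)   [S -> S / R]
x/(S/R/R) => x/(R/R/R)   [S -> R]
x/(R/R/R) => x/(x/R/R)   [R -> x]
x/(x/R/R) => x/(x/x/R)   [R -> x]
x/(x/x/R) => x/(x/x/x)   [R -> x]

S=>S/R=>R/R=>x/R=>x/(S)=>x/(S/R)=>x/(S/R/R)=>x/(R/R/R)=>x/(x/R/R)=>x/(x/x/R)=>x/(x/x/x)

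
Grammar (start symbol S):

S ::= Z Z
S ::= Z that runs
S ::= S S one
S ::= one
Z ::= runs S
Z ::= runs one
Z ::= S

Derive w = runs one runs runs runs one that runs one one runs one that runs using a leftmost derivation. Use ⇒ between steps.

S ⇒ Z Z ⇒ runs one Z ⇒ runs one runs S ⇒ runs one runs Z that runs ⇒ runs one runs runs S that runs ⇒ runs one runs runs Z Z that runs ⇒ runs one runs runs S Z that runs ⇒ runs one runs runs S S one Z that runs ⇒ runs one runs runs Z that runs S one Z that runs ⇒ runs one runs runs runs one that runs S one Z that runs ⇒ runs one runs runs runs one that runs one one Z that runs ⇒ runs one runs runs runs one that runs one one runs one that runs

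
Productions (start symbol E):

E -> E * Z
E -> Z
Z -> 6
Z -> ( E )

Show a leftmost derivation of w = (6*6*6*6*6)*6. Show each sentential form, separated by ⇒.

E ⇒ E*Z ⇒ Z*Z ⇒ (E)*Z ⇒ (E*Z)*Z ⇒ (E*Z*Z)*Z ⇒ (E*Z*Z*Z)*Z ⇒ (E*Z*Z*Z*Z)*Z ⇒ (Z*Z*Z*Z*Z)*Z ⇒ (6*Z*Z*Z*Z)*Z ⇒ (6*6*Z*Z*Z)*Z ⇒ (6*6*6*Z*Z)*Z ⇒ (6*6*6*6*Z)*Z ⇒ (6*6*6*6*6)*Z ⇒ (6*6*6*6*6)*6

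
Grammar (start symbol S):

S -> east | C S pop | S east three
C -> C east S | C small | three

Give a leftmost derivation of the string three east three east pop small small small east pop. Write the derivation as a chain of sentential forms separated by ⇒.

S ⇒ C S pop ⇒ C small S pop ⇒ C small small S pop ⇒ C small small small S pop ⇒ C east S small small small S pop ⇒ three east S small small small S pop ⇒ three east C S pop small small small S pop ⇒ three east three S pop small small small S pop ⇒ three east three east pop small small small S pop ⇒ three east three east pop small small small east pop

S ⇒ C S pop   [S -> C S pop]
C S pop ⇒ C small S pop   [C -> C small]
C small S pop ⇒ C small small S pop   [C -> C small]
C small small S pop ⇒ C small small small S pop   [C -> C small]
C small small small S pop ⇒ C east S small small small S pop   [C -> C east S]
C east S small small small S pop ⇒ three east S small small small S pop   [C -> three]
three east S small small small S pop ⇒ three east C S pop small small small S pop   [S -> C S pop]
three east C S pop small small small S pop ⇒ three east three S pop small small small S pop   [C -> three]
three east three S pop small small small S pop ⇒ three east three east pop small small small S pop   [S -> east]
three east three east pop small small small S pop ⇒ three east three east pop small small small east pop   [S -> east]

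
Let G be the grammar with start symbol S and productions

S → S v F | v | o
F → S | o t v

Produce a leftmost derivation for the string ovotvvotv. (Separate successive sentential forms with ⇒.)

S ⇒ SvF ⇒ SvFvF ⇒ ovFvF ⇒ ovotvvF ⇒ ovotvvotv

S ⇒ SvF   [S → S v F]
SvF ⇒ SvFvF   [S → S v F]
SvFvF ⇒ ovFvF   [S → o]
ovFvF ⇒ ovotvvF   [F → o t v]
ovotvvF ⇒ ovotvvotv   [F → o t v]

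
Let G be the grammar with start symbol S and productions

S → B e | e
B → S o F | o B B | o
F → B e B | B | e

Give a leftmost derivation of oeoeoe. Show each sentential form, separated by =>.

S => Be => oBBe => oSoFBe => oeoFBe => oeoeBe => oeoeoe

S => Be   [S → B e]
Be => oBBe   [B → o B B]
oBBe => oSoFBe   [B → S o F]
oSoFBe => oeoFBe   [S → e]
oeoFBe => oeoeBe   [F → e]
oeoeBe => oeoeoe   [B → o]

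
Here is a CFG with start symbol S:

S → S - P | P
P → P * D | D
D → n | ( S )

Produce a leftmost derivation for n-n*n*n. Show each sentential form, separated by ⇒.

S ⇒ S-P ⇒ P-P ⇒ D-P ⇒ n-P ⇒ n-P*D ⇒ n-P*D*D ⇒ n-D*D*D ⇒ n-n*D*D ⇒ n-n*n*D ⇒ n-n*n*n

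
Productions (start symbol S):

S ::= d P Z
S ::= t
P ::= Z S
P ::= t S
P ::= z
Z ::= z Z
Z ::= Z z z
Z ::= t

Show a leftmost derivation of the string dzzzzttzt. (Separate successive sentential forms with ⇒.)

S ⇒ dPZ ⇒ dZSZ ⇒ dzZSZ ⇒ dzzZSZ ⇒ dzzzZSZ ⇒ dzzzzZSZ ⇒ dzzzztSZ ⇒ dzzzzttZ ⇒ dzzzzttzZ ⇒ dzzzzttzt

S ⇒ dPZ   [S ::= d P Z]
dPZ ⇒ dZSZ   [P ::= Z S]
dZSZ ⇒ dzZSZ   [Z ::= z Z]
dzZSZ ⇒ dzzZSZ   [Z ::= z Z]
dzzZSZ ⇒ dzzzZSZ   [Z ::= z Z]
dzzzZSZ ⇒ dzzzzZSZ   [Z ::= z Z]
dzzzzZSZ ⇒ dzzzztSZ   [Z ::= t]
dzzzztSZ ⇒ dzzzzttZ   [S ::= t]
dzzzzttZ ⇒ dzzzzttzZ   [Z ::= z Z]
dzzzzttzZ ⇒ dzzzzttzt   [Z ::= t]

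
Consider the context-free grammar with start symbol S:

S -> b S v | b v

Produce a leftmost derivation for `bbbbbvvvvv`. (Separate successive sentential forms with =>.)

S => bSv   [S -> b S v]
bSv => bbSvv   [S -> b S v]
bbSvv => bbbSvvv   [S -> b S v]
bbbSvvv => bbbbSvvvv   [S -> b S v]
bbbbSvvvv => bbbbbvvvvv   [S -> b v]

S => bSv => bbSvv => bbbSvvv => bbbbSvvvv => bbbbbvvvvv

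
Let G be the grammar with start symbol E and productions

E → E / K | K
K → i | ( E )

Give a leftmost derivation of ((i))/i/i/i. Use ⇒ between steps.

E ⇒ E/K ⇒ E/K/K ⇒ E/K/K/K ⇒ K/K/K/K ⇒ (E)/K/K/K ⇒ (K)/K/K/K ⇒ ((E))/K/K/K ⇒ ((K))/K/K/K ⇒ ((i))/K/K/K ⇒ ((i))/i/K/K ⇒ ((i))/i/i/K ⇒ ((i))/i/i/i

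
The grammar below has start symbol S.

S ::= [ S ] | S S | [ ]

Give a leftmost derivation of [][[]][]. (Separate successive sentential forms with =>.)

S=>SS=>SSS=>[]SS=>[][S]S=>[][[]]S=>[][[]][]

S => SS   [S ::= S S]
SS => SSS   [S ::= S S]
SSS => []SS   [S ::= [ ]]
[]SS => [][S]S   [S ::= [ S ]]
[][S]S => [][[]]S   [S ::= [ ]]
[][[]]S => [][[]][]   [S ::= [ ]]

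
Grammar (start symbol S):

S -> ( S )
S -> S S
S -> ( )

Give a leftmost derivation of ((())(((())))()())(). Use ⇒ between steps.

S ⇒ SS   [S -> S S]
SS ⇒ (S)S   [S -> ( S )]
(S)S ⇒ (SS)S   [S -> S S]
(SS)S ⇒ (SSS)S   [S -> S S]
(SSS)S ⇒ (SSSS)S   [S -> S S]
(SSSS)S ⇒ ((S)SSS)S   [S -> ( S )]
((S)SSS)S ⇒ ((())SSS)S   [S -> ( )]
((())SSS)S ⇒ ((())(S)SS)S   [S -> ( S )]
((())(S)SS)S ⇒ ((())((S))SS)S   [S -> ( S )]
((())((S))SS)S ⇒ ((())(((S)))SS)S   [S -> ( S )]
((())(((S)))SS)S ⇒ ((())(((())))SS)S   [S -> ( )]
((())(((())))SS)S ⇒ ((())(((())))()S)S   [S -> ( )]
((())(((())))()S)S ⇒ ((())(((())))()())S   [S -> ( )]
((())(((())))()())S ⇒ ((())(((())))()())()   [S -> ( )]

S ⇒ SS ⇒ (S)S ⇒ (SS)S ⇒ (SSS)S ⇒ (SSSS)S ⇒ ((S)SSS)S ⇒ ((())SSS)S ⇒ ((())(S)SS)S ⇒ ((())((S))SS)S ⇒ ((())(((S)))SS)S ⇒ ((())(((())))SS)S ⇒ ((())(((())))()S)S ⇒ ((())(((())))()())S ⇒ ((())(((())))()())()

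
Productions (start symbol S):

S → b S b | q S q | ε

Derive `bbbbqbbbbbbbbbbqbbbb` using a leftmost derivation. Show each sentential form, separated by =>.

S=>bSb=>bbSbb=>bbbSbbb=>bbbbSbbbb=>bbbbqSqbbbb=>bbbbqbSbqbbbb=>bbbbqbbSbbqbbbb=>bbbbqbbbSbbbqbbbb=>bbbbqbbbbSbbbbqbbbb=>bbbbqbbbbbSbbbbbqbbbb=>bbbbqbbbbbbbbbbqbbbb

S => bSb   [S → b S b]
bSb => bbSbb   [S → b S b]
bbSbb => bbbSbbb   [S → b S b]
bbbSbbb => bbbbSbbbb   [S → b S b]
bbbbSbbbb => bbbbqSqbbbb   [S → q S q]
bbbbqSqbbbb => bbbbqbSbqbbbb   [S → b S b]
bbbbqbSbqbbbb => bbbbqbbSbbqbbbb   [S → b S b]
bbbbqbbSbbqbbbb => bbbbqbbbSbbbqbbbb   [S → b S b]
bbbbqbbbSbbbqbbbb => bbbbqbbbbSbbbbqbbbb   [S → b S b]
bbbbqbbbbSbbbbqbbbb => bbbbqbbbbbSbbbbbqbbbb   [S → b S b]
bbbbqbbbbbSbbbbbqbbbb => bbbbqbbbbbbbbbbqbbbb   [S → ε]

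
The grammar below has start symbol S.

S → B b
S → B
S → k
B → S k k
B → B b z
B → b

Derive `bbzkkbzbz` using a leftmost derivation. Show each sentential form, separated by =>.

S => B => Bbz => Bbzbz => Skkbzbz => Bkkbzbz => Bbzkkbzbz => bbzkkbzbz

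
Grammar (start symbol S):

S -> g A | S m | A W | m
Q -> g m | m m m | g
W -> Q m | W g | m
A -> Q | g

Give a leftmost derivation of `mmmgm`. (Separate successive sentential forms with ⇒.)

S ⇒ AW   [S -> A W]
AW ⇒ QW   [A -> Q]
QW ⇒ mmmW   [Q -> m m m]
mmmW ⇒ mmmQm   [W -> Q m]
mmmQm ⇒ mmmgm   [Q -> g]

S⇒AW⇒QW⇒mmmW⇒mmmQm⇒mmmgm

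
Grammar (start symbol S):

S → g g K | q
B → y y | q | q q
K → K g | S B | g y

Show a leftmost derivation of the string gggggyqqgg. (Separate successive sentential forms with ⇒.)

S ⇒ ggK   [S → g g K]
ggK ⇒ ggKg   [K → K g]
ggKg ⇒ ggKgg   [K → K g]
ggKgg ⇒ ggSBgg   [K → S B]
ggSBgg ⇒ ggggKBgg   [S → g g K]
ggggKBgg ⇒ gggggyBgg   [K → g y]
gggggyBgg ⇒ gggggyqqgg   [B → q q]

S ⇒ ggK ⇒ ggKg ⇒ ggKgg ⇒ ggSBgg ⇒ ggggKBgg ⇒ gggggyBgg ⇒ gggggyqqgg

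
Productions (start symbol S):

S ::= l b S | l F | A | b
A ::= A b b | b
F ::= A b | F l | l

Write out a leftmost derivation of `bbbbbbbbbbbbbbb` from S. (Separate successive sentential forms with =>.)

S => A => Abb => Abbbb => Abbbbbb => Abbbbbbbb => Abbbbbbbbbb => Abbbbbbbbbbbb => Abbbbbbbbbbbbbb => bbbbbbbbbbbbbbb

S => A   [S ::= A]
A => Abb   [A ::= A b b]
Abb => Abbbb   [A ::= A b b]
Abbbb => Abbbbbb   [A ::= A b b]
Abbbbbb => Abbbbbbbb   [A ::= A b b]
Abbbbbbbb => Abbbbbbbbbb   [A ::= A b b]
Abbbbbbbbbb => Abbbbbbbbbbbb   [A ::= A b b]
Abbbbbbbbbbbb => Abbbbbbbbbbbbbb   [A ::= A b b]
Abbbbbbbbbbbbbb => bbbbbbbbbbbbbbb   [A ::= b]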